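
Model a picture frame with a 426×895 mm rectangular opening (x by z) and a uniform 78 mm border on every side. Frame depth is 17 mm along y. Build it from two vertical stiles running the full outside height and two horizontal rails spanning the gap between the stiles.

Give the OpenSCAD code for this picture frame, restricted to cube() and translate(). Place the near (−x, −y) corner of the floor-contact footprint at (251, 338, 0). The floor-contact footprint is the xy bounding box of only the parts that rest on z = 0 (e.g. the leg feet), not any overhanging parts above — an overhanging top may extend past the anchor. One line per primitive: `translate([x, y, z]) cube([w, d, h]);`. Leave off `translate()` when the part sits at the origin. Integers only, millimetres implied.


translate([251, 338, 0]) cube([78, 17, 1051]);
translate([755, 338, 0]) cube([78, 17, 1051]);
translate([329, 338, 0]) cube([426, 17, 78]);
translate([329, 338, 973]) cube([426, 17, 78]);


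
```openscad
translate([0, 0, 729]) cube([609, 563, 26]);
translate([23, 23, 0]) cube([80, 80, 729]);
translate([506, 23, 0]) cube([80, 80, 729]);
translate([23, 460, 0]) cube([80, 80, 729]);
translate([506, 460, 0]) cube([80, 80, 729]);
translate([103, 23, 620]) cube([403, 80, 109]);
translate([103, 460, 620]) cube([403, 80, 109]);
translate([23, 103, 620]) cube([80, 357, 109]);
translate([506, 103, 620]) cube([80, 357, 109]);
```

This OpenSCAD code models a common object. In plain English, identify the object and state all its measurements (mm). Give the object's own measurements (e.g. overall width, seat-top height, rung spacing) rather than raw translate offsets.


A table: top 609 mm (x) × 563 mm (y), 26 mm thick, upper face at z = 755 mm, on four 80×80 mm square legs, each inset 23 mm from the nearest pair of top edges from z = 0 to the bottom of the top. Four apron rails, 80 mm thick and 109 mm tall, run between adjacent legs with their top edges flush with the underside of the top and their outer faces flush with the legs' outer faces.


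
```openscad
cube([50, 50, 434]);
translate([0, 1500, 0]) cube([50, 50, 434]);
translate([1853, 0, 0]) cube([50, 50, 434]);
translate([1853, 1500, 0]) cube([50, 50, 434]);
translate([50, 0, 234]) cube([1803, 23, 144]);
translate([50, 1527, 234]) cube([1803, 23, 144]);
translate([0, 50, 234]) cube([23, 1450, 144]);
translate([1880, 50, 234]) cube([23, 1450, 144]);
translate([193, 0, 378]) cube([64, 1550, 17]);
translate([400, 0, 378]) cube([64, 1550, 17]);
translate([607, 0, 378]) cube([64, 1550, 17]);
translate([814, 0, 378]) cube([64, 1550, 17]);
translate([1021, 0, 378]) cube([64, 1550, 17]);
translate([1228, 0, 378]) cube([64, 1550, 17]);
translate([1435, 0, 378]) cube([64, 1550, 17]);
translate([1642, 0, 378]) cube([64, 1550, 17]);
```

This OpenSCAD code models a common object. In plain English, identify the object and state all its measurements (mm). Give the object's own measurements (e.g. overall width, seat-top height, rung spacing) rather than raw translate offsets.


A bed frame 1903 mm long (x) by 1550 mm wide (y). Four 50×50 mm corner posts, 434 mm tall, at the corners of the footprint. Four rails of 23 mm thickness and 144 mm height run between adjacent posts with their undersides at z = 234 mm, their outer faces flush with the outside of the frame (the two x-running rails run between the posts' inner faces; the two y-running rails run between the posts' inner faces). 8 slats, each 64 mm wide (x) and 17 mm thick, lie across the top of the two x-running rails, running the full 1550 mm width of the frame in y; along x they sit between the end posts with a 143 mm gap after the −x posts and between neighbouring slats, leaving 147 mm before the +x posts.


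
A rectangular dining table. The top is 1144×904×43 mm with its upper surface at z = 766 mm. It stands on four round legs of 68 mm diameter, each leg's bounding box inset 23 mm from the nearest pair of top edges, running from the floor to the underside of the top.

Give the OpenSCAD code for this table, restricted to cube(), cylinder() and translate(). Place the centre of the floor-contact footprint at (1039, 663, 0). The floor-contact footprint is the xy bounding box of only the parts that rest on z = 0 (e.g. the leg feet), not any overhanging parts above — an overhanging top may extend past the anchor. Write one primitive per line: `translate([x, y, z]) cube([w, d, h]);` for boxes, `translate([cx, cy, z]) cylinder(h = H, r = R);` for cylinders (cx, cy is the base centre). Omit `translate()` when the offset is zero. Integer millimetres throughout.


// leg_h = 766 - 43 = 723
translate([467, 211, 723]) cube([1144, 904, 43]);
translate([524, 268, 0]) cylinder(h = 723, r = 34);
translate([1554, 268, 0]) cylinder(h = 723, r = 34);
translate([524, 1058, 0]) cylinder(h = 723, r = 34);
translate([1554, 1058, 0]) cylinder(h = 723, r = 34);


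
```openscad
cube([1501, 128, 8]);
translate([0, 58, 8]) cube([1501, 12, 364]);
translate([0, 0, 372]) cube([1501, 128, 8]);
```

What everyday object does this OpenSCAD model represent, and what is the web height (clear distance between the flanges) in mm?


An I-beam. The web height is 364 mm.

Two wide flanges with a thin centred web — an I-beam. Overall 380 mm minus two 8 mm flanges gives a web of 380 − 2·8 = 364 mm.


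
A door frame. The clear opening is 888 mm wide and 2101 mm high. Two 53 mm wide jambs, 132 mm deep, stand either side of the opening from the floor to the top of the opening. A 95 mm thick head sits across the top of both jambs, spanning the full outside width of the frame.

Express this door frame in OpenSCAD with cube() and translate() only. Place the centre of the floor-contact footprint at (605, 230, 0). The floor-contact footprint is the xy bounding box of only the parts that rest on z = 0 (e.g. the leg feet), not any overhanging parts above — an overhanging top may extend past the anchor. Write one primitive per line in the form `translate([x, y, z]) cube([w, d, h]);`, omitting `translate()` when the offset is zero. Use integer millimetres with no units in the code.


translate([108, 164, 0]) cube([53, 132, 2101]);
translate([1049, 164, 0]) cube([53, 132, 2101]);
translate([108, 164, 2101]) cube([994, 132, 95]);


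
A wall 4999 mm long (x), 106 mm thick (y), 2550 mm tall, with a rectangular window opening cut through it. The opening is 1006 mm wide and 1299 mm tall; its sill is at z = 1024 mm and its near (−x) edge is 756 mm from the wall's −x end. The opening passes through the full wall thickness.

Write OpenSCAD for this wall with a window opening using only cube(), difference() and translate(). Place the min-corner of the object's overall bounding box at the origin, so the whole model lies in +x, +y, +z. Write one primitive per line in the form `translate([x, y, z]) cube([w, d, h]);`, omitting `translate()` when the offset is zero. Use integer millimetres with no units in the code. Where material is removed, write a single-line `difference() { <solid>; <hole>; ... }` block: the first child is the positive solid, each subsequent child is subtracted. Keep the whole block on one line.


difference() { cube([4999, 106, 2550]); translate([756, 0, 1024]) cube([1006, 106, 1299]); }


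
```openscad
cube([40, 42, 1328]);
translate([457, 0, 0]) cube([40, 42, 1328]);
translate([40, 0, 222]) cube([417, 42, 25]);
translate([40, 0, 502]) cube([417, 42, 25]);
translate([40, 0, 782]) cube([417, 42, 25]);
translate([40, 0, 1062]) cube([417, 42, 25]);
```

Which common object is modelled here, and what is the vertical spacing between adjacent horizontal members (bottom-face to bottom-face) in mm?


A ladder. The rung spacing is 280 mm.

Two tall 40×42 posts with 4 short bars between them — a ladder. Adjacent rungs sit at z = 222 and z = 502, so the spacing is 502 − 222 = 280 mm.


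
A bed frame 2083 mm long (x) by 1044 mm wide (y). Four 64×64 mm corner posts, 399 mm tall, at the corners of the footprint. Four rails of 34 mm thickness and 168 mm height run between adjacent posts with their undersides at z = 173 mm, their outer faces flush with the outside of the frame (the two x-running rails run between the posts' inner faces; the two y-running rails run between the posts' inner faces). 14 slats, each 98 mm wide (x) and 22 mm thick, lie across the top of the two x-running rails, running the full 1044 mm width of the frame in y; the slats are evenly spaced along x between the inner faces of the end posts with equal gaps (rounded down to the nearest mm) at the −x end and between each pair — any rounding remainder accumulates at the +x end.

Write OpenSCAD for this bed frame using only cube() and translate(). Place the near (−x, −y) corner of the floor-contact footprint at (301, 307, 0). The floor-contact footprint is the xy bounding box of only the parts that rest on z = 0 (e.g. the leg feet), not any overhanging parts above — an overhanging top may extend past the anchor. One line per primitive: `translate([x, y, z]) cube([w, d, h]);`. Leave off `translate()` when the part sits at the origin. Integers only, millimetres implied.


translate([301, 307, 0]) cube([64, 64, 399]);
translate([301, 1287, 0]) cube([64, 64, 399]);
translate([2320, 307, 0]) cube([64, 64, 399]);
translate([2320, 1287, 0]) cube([64, 64, 399]);
translate([365, 307, 173]) cube([1955, 34, 168]);
translate([365, 1317, 173]) cube([1955, 34, 168]);
translate([301, 371, 173]) cube([34, 916, 168]);
translate([2350, 371, 173]) cube([34, 916, 168]);
translate([403, 307, 341]) cube([98, 1044, 22]);
translate([539, 307, 341]) cube([98, 1044, 22]);
translate([675, 307, 341]) cube([98, 1044, 22]);
translate([811, 307, 341]) cube([98, 1044, 22]);
translate([947, 307, 341]) cube([98, 1044, 22]);
translate([1083, 307, 341]) cube([98, 1044, 22]);
translate([1219, 307, 341]) cube([98, 1044, 22]);
translate([1355, 307, 341]) cube([98, 1044, 22]);
translate([1491, 307, 341]) cube([98, 1044, 22]);
translate([1627, 307, 341]) cube([98, 1044, 22]);
translate([1763, 307, 341]) cube([98, 1044, 22]);
translate([1899, 307, 341]) cube([98, 1044, 22]);
translate([2035, 307, 341]) cube([98, 1044, 22]);
translate([2171, 307, 341]) cube([98, 1044, 22]);


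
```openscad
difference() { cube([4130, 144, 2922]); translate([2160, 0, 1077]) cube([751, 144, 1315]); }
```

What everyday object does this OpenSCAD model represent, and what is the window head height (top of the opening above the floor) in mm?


A wall with a window opening. The window head height is 2392 mm.

A wall with a rectangular opening subtracted — a window. Sill at z = 1077, opening 1315 mm tall, so the head is at 1077 + 1315 = 2392 mm.


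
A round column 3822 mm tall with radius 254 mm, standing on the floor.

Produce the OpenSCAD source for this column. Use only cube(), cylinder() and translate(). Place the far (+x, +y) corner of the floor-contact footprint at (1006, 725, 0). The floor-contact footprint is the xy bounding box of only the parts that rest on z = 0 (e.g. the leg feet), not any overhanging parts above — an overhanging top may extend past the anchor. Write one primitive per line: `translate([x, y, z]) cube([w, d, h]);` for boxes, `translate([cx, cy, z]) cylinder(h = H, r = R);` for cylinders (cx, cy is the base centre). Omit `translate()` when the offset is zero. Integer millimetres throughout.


translate([752, 471, 0]) cylinder(h = 3822, r = 254);


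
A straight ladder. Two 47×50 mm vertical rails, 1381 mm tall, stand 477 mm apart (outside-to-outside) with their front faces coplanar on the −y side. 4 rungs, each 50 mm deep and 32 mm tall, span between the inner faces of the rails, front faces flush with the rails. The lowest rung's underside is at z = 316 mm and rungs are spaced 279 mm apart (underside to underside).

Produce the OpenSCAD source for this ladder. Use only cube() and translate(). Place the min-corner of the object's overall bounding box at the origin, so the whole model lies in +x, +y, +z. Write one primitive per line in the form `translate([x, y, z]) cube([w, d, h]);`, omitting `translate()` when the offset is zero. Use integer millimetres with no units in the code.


// rung span = 477 - 2*47 = 383
// rung[k] z = 316 + k*279
cube([47, 50, 1381]);
translate([430, 0, 0]) cube([47, 50, 1381]);
translate([47, 0, 316]) cube([383, 50, 32]);
translate([47, 0, 595]) cube([383, 50, 32]);
translate([47, 0, 874]) cube([383, 50, 32]);
translate([47, 0, 1153]) cube([383, 50, 32]);


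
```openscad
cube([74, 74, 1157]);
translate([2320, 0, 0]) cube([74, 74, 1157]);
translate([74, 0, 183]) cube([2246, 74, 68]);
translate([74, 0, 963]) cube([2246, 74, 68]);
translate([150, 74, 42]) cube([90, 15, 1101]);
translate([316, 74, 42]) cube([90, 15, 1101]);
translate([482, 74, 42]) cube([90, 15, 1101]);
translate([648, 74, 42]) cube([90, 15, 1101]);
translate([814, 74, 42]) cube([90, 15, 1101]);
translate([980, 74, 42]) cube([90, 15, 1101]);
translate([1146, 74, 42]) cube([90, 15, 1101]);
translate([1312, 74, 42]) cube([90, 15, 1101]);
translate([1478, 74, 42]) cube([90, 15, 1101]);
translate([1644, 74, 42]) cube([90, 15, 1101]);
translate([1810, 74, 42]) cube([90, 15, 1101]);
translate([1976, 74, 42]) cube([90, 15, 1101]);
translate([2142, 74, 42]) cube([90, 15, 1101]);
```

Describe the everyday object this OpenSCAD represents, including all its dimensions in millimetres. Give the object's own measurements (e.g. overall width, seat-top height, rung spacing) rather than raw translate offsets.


A fence section. Two 74×74 mm posts, 1157 mm tall, stand on the floor with a clear span of 2246 mm between their inner faces. Two horizontal rails of 74×68 mm section span the gap between the posts with their undersides at z = 183 mm and z = 963 mm, flush with the posts' −y face. 13 pickets, each 90 mm wide, 15 mm thick and 1101 mm tall, are fixed to the +y face of the rails with their bottoms at z = 42 mm, spaced across the span with a 76 mm gap after the −x post and between neighbouring pickets, with 88 mm left before the +x post.


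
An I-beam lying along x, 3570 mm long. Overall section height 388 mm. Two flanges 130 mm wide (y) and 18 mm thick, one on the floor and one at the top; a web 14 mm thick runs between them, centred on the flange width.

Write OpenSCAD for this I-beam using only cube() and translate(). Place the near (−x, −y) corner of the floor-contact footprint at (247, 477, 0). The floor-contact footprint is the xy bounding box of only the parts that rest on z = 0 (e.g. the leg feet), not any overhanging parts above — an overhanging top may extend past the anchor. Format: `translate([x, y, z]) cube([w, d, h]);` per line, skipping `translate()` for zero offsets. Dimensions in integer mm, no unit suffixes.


translate([247, 477, 0]) cube([3570, 130, 18]);
translate([247, 535, 18]) cube([3570, 14, 352]);
translate([247, 477, 370]) cube([3570, 130, 18]);


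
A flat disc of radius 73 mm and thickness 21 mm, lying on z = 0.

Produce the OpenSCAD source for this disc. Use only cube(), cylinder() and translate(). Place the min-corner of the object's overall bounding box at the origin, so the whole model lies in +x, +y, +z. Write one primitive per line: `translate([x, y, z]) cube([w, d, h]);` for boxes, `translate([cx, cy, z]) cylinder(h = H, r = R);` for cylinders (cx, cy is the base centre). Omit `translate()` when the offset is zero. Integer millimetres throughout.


translate([73, 73, 0]) cylinder(h = 21, r = 73);


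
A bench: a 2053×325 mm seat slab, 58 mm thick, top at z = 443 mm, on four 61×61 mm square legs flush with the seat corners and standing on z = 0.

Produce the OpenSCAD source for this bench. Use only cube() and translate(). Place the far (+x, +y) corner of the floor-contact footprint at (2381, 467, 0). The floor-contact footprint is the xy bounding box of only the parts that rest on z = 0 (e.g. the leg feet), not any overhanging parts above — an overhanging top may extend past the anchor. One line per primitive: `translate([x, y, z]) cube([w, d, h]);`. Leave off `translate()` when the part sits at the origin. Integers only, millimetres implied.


translate([328, 142, 385]) cube([2053, 325, 58]);
translate([328, 142, 0]) cube([61, 61, 385]);
translate([328, 406, 0]) cube([61, 61, 385]);
translate([2320, 142, 0]) cube([61, 61, 385]);
translate([2320, 406, 0]) cube([61, 61, 385]);


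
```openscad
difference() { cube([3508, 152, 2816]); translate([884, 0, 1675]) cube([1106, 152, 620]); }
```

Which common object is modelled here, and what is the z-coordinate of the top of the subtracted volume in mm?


A wall with a window opening. The window head height is 2295 mm.

A wall with a rectangular opening subtracted — a window. Sill at z = 1675, opening 620 mm tall, so the head is at 1675 + 620 = 2295 mm.


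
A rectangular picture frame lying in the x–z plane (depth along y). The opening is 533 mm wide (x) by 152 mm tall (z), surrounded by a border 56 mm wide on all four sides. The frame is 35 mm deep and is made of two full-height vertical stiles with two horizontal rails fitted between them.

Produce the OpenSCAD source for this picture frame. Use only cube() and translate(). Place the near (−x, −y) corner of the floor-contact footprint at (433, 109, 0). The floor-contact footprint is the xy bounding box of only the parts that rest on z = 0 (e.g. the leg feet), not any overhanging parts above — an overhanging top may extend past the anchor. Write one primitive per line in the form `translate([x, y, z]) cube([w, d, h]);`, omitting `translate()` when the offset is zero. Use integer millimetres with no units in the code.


translate([433, 109, 0]) cube([56, 35, 264]);
translate([1022, 109, 0]) cube([56, 35, 264]);
translate([489, 109, 0]) cube([533, 35, 56]);
translate([489, 109, 208]) cube([533, 35, 56]);


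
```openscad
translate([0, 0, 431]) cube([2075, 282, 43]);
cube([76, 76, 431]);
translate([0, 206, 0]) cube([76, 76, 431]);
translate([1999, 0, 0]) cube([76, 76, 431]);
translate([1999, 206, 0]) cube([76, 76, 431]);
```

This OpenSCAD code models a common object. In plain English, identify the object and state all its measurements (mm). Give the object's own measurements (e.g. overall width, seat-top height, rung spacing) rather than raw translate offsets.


A long wooden bench with a 2075 mm (x) × 282 mm (y) seat, 43 mm thick, its top surface 474 mm above the floor. Four 76 mm square legs at the seat corners, flush with the edges, run from z = 0 to the seat underside.


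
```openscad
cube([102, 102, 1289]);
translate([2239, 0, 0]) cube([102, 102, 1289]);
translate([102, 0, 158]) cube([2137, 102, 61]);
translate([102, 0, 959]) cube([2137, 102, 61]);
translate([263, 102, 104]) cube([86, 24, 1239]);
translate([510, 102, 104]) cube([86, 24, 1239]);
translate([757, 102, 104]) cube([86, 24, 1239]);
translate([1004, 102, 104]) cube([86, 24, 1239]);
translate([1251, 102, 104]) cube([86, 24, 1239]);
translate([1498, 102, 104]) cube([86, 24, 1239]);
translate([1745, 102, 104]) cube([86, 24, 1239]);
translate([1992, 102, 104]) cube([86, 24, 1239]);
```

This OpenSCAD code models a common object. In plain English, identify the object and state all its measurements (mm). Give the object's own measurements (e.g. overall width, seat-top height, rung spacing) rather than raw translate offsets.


A fence section. Two 102×102 mm posts, 1289 mm tall, stand on the floor with a clear span of 2137 mm between their inner faces. Two horizontal rails of 102×61 mm section span the gap between the posts with their undersides at z = 158 mm and z = 959 mm, flush with the posts' −y face. 8 pickets, each 86 mm wide, 24 mm thick and 1239 mm tall, are fixed to the +y face of the rails with their bottoms at z = 104 mm, spaced across the span with a 161 mm gap after the −x post and between neighbouring pickets and before the +x post.


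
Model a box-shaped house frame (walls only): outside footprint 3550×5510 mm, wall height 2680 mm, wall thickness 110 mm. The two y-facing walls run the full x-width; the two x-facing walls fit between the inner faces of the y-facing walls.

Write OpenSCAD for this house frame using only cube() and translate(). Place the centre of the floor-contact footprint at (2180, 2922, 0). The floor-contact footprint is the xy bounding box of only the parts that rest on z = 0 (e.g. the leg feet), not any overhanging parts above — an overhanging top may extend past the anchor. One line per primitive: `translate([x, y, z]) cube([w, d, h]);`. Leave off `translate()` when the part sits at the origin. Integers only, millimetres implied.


translate([405, 167, 0]) cube([3550, 110, 2680]);
translate([405, 5567, 0]) cube([3550, 110, 2680]);
translate([405, 277, 0]) cube([110, 5290, 2680]);
translate([3845, 277, 0]) cube([110, 5290, 2680]);


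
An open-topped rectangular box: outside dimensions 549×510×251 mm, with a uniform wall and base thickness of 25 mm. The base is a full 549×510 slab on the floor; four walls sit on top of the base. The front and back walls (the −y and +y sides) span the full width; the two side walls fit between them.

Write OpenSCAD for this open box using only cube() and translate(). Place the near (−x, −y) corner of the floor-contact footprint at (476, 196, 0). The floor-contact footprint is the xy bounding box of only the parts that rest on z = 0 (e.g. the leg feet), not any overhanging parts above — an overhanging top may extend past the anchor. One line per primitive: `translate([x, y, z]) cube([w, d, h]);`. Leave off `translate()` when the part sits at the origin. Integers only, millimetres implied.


translate([476, 196, 0]) cube([549, 510, 25]);
translate([476, 196, 25]) cube([549, 25, 226]);
translate([476, 681, 25]) cube([549, 25, 226]);
translate([476, 221, 25]) cube([25, 460, 226]);
translate([1000, 221, 25]) cube([25, 460, 226]);


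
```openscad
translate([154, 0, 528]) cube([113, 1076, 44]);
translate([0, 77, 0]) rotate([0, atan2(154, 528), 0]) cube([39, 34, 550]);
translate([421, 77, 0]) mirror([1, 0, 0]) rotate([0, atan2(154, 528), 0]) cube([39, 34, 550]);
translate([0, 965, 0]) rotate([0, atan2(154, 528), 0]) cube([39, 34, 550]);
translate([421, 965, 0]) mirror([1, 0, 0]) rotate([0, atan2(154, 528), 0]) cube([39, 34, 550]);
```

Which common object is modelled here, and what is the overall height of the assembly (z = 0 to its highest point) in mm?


A sawhorse. The overall height is 572 mm.

A beam across two mirrored pairs of raked legs — a sawhorse. The beam's underside is at z = 528 (matching the legs' vertical rise in atan2(154, 528)) and the beam is 44 mm tall, so its top is at 528 + 44 = 572 mm. The raked legs top out at the beam's underside, so that is the highest point.


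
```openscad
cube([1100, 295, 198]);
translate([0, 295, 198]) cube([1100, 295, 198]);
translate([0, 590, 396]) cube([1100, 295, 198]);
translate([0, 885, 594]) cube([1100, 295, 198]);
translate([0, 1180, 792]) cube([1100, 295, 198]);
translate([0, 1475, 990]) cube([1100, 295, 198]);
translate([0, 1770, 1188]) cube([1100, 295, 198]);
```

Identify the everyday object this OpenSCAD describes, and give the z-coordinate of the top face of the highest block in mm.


A staircase. The total rise is 1386 mm.

7 identical blocks, each offset up and back from the previous — a staircase. Each step is 198 mm tall and there are 7 of them, so the total rise is 7 × 198 = 1386 mm.


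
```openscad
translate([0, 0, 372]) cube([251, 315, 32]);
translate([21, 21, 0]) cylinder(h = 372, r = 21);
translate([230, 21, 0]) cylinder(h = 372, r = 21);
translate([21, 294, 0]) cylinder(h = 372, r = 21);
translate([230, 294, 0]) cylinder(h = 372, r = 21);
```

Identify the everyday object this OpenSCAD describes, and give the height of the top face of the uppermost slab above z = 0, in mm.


A stool. The seat height is 404 mm.

A 251×315×32 slab at z = 372 on four corner cylinders — a stool. The seat top is 372 + 32 = 404 mm.


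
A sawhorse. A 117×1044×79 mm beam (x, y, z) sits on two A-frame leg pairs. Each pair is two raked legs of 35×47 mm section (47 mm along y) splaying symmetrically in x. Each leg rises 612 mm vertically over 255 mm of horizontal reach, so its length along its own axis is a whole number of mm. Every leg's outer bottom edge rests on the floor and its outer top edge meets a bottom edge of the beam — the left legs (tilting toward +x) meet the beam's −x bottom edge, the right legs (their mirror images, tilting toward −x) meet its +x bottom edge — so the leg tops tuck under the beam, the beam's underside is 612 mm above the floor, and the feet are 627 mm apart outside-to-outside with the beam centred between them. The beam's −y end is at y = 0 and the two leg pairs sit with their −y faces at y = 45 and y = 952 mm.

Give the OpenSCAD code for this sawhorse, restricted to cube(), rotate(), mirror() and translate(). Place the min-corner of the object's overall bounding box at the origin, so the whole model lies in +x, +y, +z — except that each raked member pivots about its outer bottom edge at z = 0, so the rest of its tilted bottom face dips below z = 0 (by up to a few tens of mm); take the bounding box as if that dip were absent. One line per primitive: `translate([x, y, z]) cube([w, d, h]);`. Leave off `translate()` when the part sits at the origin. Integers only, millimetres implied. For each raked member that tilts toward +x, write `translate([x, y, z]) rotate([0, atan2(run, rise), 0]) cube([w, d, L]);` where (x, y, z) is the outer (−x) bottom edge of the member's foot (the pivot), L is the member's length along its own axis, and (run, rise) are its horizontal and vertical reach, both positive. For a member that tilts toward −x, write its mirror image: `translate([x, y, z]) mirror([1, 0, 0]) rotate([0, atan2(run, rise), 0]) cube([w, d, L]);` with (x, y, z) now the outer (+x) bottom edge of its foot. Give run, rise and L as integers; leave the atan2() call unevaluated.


// leg length = √(255² + 612²) = 663
// right-leg outer foot x = 2·255 + 117 = 627
// beam min-corner = (255, 0, 612)
translate([255, 0, 612]) cube([117, 1044, 79]);
translate([0, 45, 0]) rotate([0, atan2(255, 612), 0]) cube([35, 47, 663]);
translate([627, 45, 0]) mirror([1, 0, 0]) rotate([0, atan2(255, 612), 0]) cube([35, 47, 663]);
translate([0, 952, 0]) rotate([0, atan2(255, 612), 0]) cube([35, 47, 663]);
translate([627, 952, 0]) mirror([1, 0, 0]) rotate([0, atan2(255, 612), 0]) cube([35, 47, 663]);


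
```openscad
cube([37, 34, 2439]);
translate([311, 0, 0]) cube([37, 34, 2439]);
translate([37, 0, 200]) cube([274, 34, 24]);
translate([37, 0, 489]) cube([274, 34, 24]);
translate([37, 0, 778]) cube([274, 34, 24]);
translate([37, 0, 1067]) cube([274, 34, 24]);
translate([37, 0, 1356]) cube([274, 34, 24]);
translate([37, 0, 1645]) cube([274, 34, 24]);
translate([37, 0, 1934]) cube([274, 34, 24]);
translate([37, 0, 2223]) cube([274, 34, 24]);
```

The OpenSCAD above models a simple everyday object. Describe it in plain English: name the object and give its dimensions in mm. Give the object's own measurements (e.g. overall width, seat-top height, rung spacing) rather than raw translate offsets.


A straight ladder. Two 37×34 mm vertical rails, 2439 mm tall, stand 348 mm apart (outside-to-outside) with their front faces coplanar on the −y side. 8 rungs, each 34 mm deep and 24 mm tall, span between the inner faces of the rails, front faces flush with the rails. The lowest rung's underside is at z = 200 mm and rungs are spaced 289 mm apart (underside to underside).


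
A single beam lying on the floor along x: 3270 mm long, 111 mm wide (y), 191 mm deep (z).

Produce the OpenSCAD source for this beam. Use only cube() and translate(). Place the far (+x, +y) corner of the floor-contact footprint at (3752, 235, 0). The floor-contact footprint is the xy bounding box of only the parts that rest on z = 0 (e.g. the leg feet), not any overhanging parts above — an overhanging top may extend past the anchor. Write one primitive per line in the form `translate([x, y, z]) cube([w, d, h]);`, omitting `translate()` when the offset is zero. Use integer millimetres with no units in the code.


translate([482, 124, 0]) cube([3270, 111, 191]);


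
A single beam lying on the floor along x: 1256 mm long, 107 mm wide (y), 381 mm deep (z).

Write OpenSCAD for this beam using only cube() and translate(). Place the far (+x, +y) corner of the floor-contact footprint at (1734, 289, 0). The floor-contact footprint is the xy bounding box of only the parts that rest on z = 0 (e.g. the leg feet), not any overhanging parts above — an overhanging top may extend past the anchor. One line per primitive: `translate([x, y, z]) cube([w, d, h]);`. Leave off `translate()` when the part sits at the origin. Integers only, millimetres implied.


translate([478, 182, 0]) cube([1256, 107, 381]);


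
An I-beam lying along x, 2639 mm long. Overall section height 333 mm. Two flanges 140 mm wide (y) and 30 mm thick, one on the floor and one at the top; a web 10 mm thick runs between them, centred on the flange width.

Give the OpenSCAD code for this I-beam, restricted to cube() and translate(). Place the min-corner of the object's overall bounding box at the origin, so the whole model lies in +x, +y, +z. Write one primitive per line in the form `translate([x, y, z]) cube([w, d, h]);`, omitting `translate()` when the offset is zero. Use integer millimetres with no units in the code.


cube([2639, 140, 30]);
translate([0, 65, 30]) cube([2639, 10, 273]);
translate([0, 0, 303]) cube([2639, 140, 30]);


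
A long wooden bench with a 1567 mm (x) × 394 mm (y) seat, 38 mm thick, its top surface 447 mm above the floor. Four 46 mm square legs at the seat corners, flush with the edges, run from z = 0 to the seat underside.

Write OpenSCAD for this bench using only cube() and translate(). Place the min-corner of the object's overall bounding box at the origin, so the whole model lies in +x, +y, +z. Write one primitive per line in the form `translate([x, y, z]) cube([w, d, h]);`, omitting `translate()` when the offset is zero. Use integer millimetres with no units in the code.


// leg_h = 447 − 38 = 409
translate([0, 0, 409]) cube([1567, 394, 38]);
cube([46, 46, 409]);
translate([0, 348, 0]) cube([46, 46, 409]);
translate([1521, 0, 0]) cube([46, 46, 409]);
translate([1521, 348, 0]) cube([46, 46, 409]);


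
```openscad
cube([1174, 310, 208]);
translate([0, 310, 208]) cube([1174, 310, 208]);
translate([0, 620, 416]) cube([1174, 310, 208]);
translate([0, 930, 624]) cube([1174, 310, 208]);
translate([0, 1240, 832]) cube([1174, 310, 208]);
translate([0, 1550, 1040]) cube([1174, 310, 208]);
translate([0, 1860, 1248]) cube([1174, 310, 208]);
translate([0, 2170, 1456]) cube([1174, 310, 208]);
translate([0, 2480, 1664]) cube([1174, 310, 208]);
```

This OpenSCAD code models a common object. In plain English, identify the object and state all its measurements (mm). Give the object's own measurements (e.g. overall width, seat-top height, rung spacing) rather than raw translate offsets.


A straight staircase of 9 solid steps. Each step is 1174 mm wide (x), 310 mm deep (y, the going) and 208 mm tall (the rise). The first step rests on the floor; each subsequent step sits one going further in +y and one rise higher in +z, directly behind and above the previous step with no overlap.


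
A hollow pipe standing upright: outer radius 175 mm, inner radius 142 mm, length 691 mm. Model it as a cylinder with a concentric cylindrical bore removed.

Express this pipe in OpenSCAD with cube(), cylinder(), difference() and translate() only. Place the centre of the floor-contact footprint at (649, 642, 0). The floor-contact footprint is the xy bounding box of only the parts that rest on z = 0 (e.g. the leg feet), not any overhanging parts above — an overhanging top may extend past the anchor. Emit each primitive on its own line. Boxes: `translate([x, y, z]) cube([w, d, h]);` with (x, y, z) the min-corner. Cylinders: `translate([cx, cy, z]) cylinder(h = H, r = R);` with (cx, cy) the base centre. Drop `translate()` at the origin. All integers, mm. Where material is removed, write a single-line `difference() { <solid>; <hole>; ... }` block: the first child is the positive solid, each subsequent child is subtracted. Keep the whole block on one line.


difference() { translate([649, 642, 0]) cylinder(h = 691, r = 175); translate([649, 642, 0]) cylinder(h = 691, r = 142); }


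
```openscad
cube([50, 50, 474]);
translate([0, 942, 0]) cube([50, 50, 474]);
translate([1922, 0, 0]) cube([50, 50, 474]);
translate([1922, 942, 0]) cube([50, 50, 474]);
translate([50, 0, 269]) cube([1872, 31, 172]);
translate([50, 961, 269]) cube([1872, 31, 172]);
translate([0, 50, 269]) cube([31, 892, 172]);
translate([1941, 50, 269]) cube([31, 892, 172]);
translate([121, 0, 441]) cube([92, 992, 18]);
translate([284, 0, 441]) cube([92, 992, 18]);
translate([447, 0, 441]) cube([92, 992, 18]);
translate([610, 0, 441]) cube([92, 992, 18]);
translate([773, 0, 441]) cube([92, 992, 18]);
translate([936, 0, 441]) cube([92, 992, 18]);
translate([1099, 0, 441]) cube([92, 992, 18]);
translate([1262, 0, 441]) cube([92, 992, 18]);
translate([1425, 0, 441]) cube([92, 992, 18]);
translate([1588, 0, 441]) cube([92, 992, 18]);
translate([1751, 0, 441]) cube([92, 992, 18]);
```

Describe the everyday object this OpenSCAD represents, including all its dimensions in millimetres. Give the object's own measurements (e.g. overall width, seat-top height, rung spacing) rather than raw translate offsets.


A bed frame 1972 mm long (x) by 992 mm wide (y). Four 50×50 mm corner posts, 474 mm tall, at the corners of the footprint. Four rails of 31 mm thickness and 172 mm height run between adjacent posts with their undersides at z = 269 mm, their outer faces flush with the outside of the frame (the two x-running rails run between the posts' inner faces; the two y-running rails run between the posts' inner faces). 11 slats, each 92 mm wide (x) and 18 mm thick, lie across the top of the two x-running rails, running the full 992 mm width of the frame in y; along x they sit between the end posts with a 71 mm gap after the −x posts and between neighbouring slats, leaving 79 mm before the +x posts.


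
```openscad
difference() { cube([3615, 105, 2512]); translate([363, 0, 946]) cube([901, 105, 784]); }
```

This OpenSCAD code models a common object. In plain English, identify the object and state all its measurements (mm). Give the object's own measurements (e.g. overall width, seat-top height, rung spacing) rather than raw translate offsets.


A wall 3615 mm long (x), 105 mm thick (y), 2512 mm tall, with a rectangular window opening cut through it. The opening is 901 mm wide and 784 mm tall; its sill is at z = 946 mm and its near (−x) edge is 363 mm from the wall's −x end. The opening passes through the full wall thickness.


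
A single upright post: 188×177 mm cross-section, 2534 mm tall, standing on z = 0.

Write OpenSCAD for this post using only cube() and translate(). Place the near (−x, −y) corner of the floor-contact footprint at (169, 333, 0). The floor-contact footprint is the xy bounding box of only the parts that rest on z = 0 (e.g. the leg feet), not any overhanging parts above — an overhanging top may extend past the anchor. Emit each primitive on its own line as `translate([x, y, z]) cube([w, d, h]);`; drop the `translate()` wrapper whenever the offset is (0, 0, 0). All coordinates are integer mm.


translate([169, 333, 0]) cube([188, 177, 2534]);


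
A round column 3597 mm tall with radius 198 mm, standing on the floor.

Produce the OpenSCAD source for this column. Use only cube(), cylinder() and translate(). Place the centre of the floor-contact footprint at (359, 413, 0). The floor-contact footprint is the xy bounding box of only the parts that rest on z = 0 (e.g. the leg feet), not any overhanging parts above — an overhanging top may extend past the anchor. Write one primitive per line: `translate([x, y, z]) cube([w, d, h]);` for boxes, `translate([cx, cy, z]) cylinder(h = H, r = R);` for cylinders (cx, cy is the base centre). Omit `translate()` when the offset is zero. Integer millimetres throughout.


translate([359, 413, 0]) cylinder(h = 3597, r = 198);


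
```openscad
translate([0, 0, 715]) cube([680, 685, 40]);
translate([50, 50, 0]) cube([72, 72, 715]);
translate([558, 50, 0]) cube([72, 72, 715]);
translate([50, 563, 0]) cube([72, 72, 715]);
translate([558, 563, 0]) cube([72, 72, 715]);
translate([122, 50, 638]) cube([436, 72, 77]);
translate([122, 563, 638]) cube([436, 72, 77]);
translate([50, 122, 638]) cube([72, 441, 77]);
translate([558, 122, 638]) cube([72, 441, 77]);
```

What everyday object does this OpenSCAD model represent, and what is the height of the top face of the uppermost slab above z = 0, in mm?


A table. The table height is 755 mm.

A 680×685×40 slab sits at z = 715 on four 72 mm square posts — a table. The top surface is at 715 + 40 = 755 mm.


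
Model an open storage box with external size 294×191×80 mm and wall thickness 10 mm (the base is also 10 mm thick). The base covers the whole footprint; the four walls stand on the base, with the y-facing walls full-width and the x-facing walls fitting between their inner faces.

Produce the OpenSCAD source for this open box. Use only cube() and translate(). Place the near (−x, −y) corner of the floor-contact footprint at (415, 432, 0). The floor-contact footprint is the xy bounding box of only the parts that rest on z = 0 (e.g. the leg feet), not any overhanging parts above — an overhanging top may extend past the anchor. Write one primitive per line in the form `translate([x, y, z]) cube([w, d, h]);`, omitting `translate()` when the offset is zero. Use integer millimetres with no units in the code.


translate([415, 432, 0]) cube([294, 191, 10]);
translate([415, 432, 10]) cube([294, 10, 70]);
translate([415, 613, 10]) cube([294, 10, 70]);
translate([415, 442, 10]) cube([10, 171, 70]);
translate([699, 442, 10]) cube([10, 171, 70]);


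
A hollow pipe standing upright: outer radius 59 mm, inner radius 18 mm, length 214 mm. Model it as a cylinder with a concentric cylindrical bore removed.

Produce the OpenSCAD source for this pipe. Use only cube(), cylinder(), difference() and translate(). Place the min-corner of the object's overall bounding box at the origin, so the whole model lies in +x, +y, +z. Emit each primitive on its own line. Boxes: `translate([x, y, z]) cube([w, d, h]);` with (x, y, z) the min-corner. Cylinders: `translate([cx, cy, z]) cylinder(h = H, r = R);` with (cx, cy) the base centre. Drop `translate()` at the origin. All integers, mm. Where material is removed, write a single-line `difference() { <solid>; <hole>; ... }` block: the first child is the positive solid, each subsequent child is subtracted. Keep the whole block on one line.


difference() { translate([59, 59, 0]) cylinder(h = 214, r = 59); translate([59, 59, 0]) cylinder(h = 214, r = 18); }


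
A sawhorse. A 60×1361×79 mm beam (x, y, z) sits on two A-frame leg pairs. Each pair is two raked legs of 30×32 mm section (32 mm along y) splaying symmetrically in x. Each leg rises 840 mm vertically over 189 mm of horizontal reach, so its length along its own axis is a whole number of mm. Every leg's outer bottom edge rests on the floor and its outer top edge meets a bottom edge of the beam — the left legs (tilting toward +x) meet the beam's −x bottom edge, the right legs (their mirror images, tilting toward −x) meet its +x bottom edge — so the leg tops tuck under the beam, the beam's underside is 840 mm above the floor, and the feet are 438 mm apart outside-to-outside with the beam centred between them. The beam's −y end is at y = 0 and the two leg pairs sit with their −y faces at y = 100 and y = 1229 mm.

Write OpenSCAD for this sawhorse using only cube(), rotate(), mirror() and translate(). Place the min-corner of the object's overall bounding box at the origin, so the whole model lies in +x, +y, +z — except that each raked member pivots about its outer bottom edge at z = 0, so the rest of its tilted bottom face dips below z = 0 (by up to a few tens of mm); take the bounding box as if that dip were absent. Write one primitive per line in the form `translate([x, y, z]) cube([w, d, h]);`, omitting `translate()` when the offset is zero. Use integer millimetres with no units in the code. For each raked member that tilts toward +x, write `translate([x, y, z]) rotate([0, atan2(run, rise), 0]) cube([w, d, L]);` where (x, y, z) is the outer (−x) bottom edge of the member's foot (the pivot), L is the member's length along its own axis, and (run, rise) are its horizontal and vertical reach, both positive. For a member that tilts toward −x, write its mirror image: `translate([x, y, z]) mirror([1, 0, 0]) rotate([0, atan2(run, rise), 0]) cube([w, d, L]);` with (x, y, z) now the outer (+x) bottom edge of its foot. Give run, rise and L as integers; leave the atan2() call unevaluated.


// leg length = √(189² + 840²) = 861
// right-leg outer foot x = 2·189 + 60 = 438
// beam min-corner = (189, 0, 840)
translate([189, 0, 840]) cube([60, 1361, 79]);
translate([0, 100, 0]) rotate([0, atan2(189, 840), 0]) cube([30, 32, 861]);
translate([438, 100, 0]) mirror([1, 0, 0]) rotate([0, atan2(189, 840), 0]) cube([30, 32, 861]);
translate([0, 1229, 0]) rotate([0, atan2(189, 840), 0]) cube([30, 32, 861]);
translate([438, 1229, 0]) mirror([1, 0, 0]) rotate([0, atan2(189, 840), 0]) cube([30, 32, 861]);
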